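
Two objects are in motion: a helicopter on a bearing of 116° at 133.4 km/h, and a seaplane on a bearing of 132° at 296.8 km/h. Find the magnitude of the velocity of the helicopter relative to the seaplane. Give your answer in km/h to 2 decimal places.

172.53 km/h

Taking east as x and north as y: helicopter velocity = (119.899, -58.479) km/h; seaplane velocity = (220.565, -198.598) km/h.
Velocity of helicopter relative to seaplane = (119.899, -58.479) − (220.565, -198.598) = (-100.666, 140.119) km/h.
Magnitude = |(-100.666, 140.119)| = 172.531 km/h.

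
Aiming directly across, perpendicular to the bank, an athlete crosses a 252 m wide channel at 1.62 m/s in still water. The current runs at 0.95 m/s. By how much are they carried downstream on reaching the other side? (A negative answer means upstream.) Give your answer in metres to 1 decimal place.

Perpendicular speed = 1.620 m/s; crossing time = 252 / 1.620 = 155.556 s.
Net downstream speed = 0.950 m/s.
Drift = 0.950 × 155.556 = 147.778 m (downstream).

147.8 m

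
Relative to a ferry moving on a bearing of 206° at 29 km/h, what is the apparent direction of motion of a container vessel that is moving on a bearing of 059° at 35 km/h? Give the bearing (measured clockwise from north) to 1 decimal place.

Taking east as x and north as y: container vessel velocity = (30.001, 18.026) km/h; ferry velocity = (-12.713, -26.065) km/h.
Velocity of container vessel relative to ferry = (30.001, 18.026) − (-12.713, -26.065) = (42.714, 44.091) km/h.
Bearing = atan2(42.71, 44.09) = 44.09° clockwise from north.

044.1°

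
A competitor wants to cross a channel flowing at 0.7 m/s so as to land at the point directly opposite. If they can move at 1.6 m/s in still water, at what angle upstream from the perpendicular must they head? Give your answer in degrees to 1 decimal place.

25.9°

To cancel the current, the upstream component of the competitor's velocity must equal the flow: 1.6 sin θ = 0.7.
sin θ = 0.7 / 1.6 = 0.4375.
θ = arcsin(0.4375) = 25.944°.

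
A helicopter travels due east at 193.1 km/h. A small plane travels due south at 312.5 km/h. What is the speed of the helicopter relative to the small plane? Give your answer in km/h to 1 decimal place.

367.3 km/h

Taking east as x and north as y: helicopter velocity = (193.100, 0.000) km/h; small plane velocity = (0.000, -312.500) km/h.
Velocity of helicopter relative to small plane = (193.100, 0.000) − (0.000, -312.500) = (193.100, 312.500) km/h.
Magnitude = |(193.100, 312.500)| = 367.347 km/h.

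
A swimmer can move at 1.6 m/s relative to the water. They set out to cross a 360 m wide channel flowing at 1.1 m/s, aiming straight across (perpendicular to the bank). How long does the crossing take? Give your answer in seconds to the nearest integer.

225 s

The component of the swimmer's velocity perpendicular to the bank is 1.6 m/s.
The current is parallel to the bank, so it does not affect the crossing time.
Time = 360 / 1.600 = 225.000 s.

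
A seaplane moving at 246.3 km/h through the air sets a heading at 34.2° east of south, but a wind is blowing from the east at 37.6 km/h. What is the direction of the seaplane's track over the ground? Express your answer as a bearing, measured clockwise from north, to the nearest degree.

154°

Taking east as x and north as y: velocity relative to the air = (138.441, -203.710) km/h; the air relative to ground = (-37.600, 0.000) km/h.
Velocity relative to ground = (138.441, -203.710) + (-37.600, 0.000) = (100.841, -203.710) km/h.
Bearing = atan2(100.84, -203.71) = 153.66° clockwise from north.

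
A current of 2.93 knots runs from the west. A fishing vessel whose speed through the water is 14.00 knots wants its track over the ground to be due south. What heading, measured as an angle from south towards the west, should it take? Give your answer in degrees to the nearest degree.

The current pushes perpendicular to the desired track; the heading must have a component into the current equal to 2.93 knots: 14.00 sin θ = 2.93.
sin θ = 0.2093, so θ = 12.080°.

12°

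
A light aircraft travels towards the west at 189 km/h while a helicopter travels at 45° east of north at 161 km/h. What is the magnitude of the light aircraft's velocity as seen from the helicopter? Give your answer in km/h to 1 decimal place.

Taking east as x and north as y: light aircraft velocity = (-189.000, 0.000) km/h; helicopter velocity = (113.844, 113.844) km/h.
Velocity of light aircraft relative to helicopter = (-189.000, 0.000) − (113.844, 113.844) = (-302.844, -113.844) km/h.
Magnitude = |(-302.844, -113.844)| = 323.535 km/h.

323.5 km/h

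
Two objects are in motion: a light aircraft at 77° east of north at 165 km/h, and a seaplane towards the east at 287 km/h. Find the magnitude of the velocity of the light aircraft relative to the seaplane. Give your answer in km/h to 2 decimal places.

Taking east as x and north as y: light aircraft velocity = (160.771, 37.117) km/h; seaplane velocity = (287.000, 0.000) km/h.
Velocity of light aircraft relative to seaplane = (160.771, 37.117) − (287.000, 0.000) = (-126.229, 37.117) km/h.
Magnitude = |(-126.229, 37.117)| = 131.573 km/h.

131.57 km/h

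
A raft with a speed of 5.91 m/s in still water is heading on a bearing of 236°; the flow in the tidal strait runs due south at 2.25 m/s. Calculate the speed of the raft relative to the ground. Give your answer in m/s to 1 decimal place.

Taking east as x and north as y: velocity relative to the water = (-4.900, -3.305) m/s; the water relative to ground = (0.000, -2.250) m/s.
Velocity relative to ground = (-4.900, -3.305) + (0.000, -2.250) = (-4.900, -5.555) m/s.
Speed = |(-4.900, -5.555)| = 7.407 m/s.

7.4 m/s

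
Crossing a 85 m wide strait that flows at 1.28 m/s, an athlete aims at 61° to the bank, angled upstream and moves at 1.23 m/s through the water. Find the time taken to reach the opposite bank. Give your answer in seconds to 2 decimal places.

79.01 s

The component of the athlete's velocity perpendicular to the bank is 1.23 × sin 61° = 1.076 m/s.
The current is parallel to the bank, so it does not affect the crossing time.
Time = 85 / 1.076 = 79.012 s.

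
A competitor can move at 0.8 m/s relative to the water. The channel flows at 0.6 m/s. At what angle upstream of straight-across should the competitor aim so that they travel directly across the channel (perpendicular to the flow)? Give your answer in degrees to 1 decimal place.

To cancel the current, the upstream component of the competitor's velocity must equal the flow: 0.8 sin θ = 0.6.
sin θ = 0.6 / 0.8 = 0.7500.
θ = arcsin(0.7500) = 48.590°.

48.6°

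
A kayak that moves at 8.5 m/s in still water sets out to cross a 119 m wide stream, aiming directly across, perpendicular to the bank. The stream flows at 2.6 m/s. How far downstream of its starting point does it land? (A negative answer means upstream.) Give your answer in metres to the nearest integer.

36 m

Perpendicular speed = 8.500 m/s; crossing time = 119 / 8.500 = 14.000 s.
Net downstream speed = 2.600 m/s.
Drift = 2.600 × 14.000 = 36.400 m (downstream).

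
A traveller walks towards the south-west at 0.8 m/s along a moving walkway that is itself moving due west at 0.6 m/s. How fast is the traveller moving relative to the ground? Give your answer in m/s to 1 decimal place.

Taking east as x and north as y: moving walkway velocity = (-0.600, 0.000) m/s; traveller velocity relative to moving walkway = (-0.566, -0.566) m/s.
Velocity relative to ground = (-0.600, 0.000) + (-0.566, -0.566) = (-1.166, -0.566) m/s.
Speed = |(-1.166, -0.566)| = 1.296 m/s.

1.3 m/s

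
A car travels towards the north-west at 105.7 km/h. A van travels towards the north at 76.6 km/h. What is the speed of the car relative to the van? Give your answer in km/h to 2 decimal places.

Taking east as x and north as y: car velocity = (-74.741, 74.741) km/h; van velocity = (0.000, 76.600) km/h.
Velocity of car relative to van = (-74.741, 74.741) − (0.000, 76.600) = (-74.741, -1.859) km/h.
Magnitude = |(-74.741, -1.859)| = 74.764 km/h.

74.76 km/h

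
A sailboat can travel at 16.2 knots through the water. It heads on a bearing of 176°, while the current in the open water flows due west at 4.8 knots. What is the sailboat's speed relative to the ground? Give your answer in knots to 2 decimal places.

16.57 knots

Taking east as x and north as y: velocity relative to the water = (1.130, -16.161) knots; the water relative to ground = (-4.800, 0.000) knots.
Velocity relative to ground = (1.130, -16.161) + (-4.800, 0.000) = (-3.670, -16.161) knots.
Speed = |(-3.670, -16.161)| = 16.572 knots.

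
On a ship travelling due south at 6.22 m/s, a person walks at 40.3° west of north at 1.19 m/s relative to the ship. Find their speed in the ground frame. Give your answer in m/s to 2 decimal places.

Taking east as x and north as y: ship velocity = (0.000, -6.220) m/s; person velocity relative to ship = (-0.770, 0.908) m/s.
Velocity relative to ground = (0.000, -6.220) + (-0.770, 0.908) = (-0.770, -5.312) m/s.
Speed = |(-0.770, -5.312)| = 5.368 m/s.

5.37 m/s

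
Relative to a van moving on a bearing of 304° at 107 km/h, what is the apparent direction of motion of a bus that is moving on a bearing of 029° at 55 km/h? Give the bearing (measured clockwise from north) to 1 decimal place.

Taking east as x and north as y: bus velocity = (26.665, 48.104) km/h; van velocity = (-88.707, 59.834) km/h.
Velocity of bus relative to van = (26.665, 48.104) − (-88.707, 59.834) = (115.372, -11.730) km/h.
Bearing = atan2(115.37, -11.73) = 95.81° clockwise from north.

095.8°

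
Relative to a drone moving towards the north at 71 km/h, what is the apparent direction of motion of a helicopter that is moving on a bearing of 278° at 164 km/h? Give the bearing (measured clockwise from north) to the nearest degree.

253°

Taking east as x and north as y: helicopter velocity = (-162.404, 22.824) km/h; drone velocity = (0.000, 71.000) km/h.
Velocity of helicopter relative to drone = (-162.404, 22.824) − (0.000, 71.000) = (-162.404, -48.176) km/h.
Bearing = atan2(-162.40, -48.18) = 253.48° clockwise from north.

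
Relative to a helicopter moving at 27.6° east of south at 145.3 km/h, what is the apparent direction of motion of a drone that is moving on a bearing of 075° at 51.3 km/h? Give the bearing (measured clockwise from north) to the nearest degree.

Taking east as x and north as y: drone velocity = (49.552, 13.277) km/h; helicopter velocity = (67.317, -128.765) km/h.
Velocity of drone relative to helicopter = (49.552, 13.277) − (67.317, -128.765) = (-17.765, 142.043) km/h.
Bearing = atan2(-17.76, 142.04) = 352.87° clockwise from north.

353°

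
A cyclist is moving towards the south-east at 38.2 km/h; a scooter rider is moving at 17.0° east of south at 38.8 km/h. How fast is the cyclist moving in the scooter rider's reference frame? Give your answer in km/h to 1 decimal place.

Taking east as x and north as y: cyclist velocity = (27.011, -27.011) km/h; scooter rider velocity = (11.344, -37.105) km/h.
Velocity of cyclist relative to scooter rider = (27.011, -27.011) − (11.344, -37.105) = (15.667, 10.093) km/h.
Magnitude = |(15.667, 10.093)| = 18.637 km/h.

18.6 km/h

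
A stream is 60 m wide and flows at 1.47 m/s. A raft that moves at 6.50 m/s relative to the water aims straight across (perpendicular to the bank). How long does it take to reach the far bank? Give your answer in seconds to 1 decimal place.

The component of the raft's velocity perpendicular to the bank is 6.50 m/s.
The current is parallel to the bank, so it does not affect the crossing time.
Time = 60 / 6.500 = 9.231 s.

9.2 s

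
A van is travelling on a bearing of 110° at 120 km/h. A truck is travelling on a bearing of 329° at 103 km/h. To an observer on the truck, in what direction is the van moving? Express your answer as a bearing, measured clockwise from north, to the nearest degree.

128°

Taking east as x and north as y: van velocity = (112.763, -41.042) km/h; truck velocity = (-53.049, 88.288) km/h.
Velocity of van relative to truck = (112.763, -41.042) − (-53.049, 88.288) = (165.812, -129.331) km/h.
Bearing = atan2(165.81, -129.33) = 127.95° clockwise from north.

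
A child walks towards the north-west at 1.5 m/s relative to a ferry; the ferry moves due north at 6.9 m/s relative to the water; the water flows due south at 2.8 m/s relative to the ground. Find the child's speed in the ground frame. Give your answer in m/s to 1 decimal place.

5.3 m/s

In east/north components (m/s): child relative to ferry = (-1.061, 1.061); ferry relative to water = (0.000, 6.900); water relative to ground = (0.000, -2.800).
Sum = (-1.061, 5.161) m/s.
Speed = |(-1.061, 5.161)| = 5.269 m/s.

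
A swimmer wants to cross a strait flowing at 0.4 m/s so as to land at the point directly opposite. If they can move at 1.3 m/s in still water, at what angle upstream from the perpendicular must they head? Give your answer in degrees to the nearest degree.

18°

To cancel the current, the upstream component of the swimmer's velocity must equal the flow: 1.3 sin θ = 0.4.
sin θ = 0.4 / 1.3 = 0.3077.
θ = arcsin(0.3077) = 17.920°.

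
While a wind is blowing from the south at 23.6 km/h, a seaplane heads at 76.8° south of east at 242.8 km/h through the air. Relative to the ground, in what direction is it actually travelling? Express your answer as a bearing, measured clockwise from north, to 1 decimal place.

165.4°

Taking east as x and north as y: velocity relative to the air = (55.444, -236.385) km/h; the air relative to ground = (0.000, 23.600) km/h.
Velocity relative to ground = (55.444, -236.385) + (0.000, 23.600) = (55.444, -212.785) km/h.
Bearing = atan2(55.44, -212.78) = 165.40° clockwise from north.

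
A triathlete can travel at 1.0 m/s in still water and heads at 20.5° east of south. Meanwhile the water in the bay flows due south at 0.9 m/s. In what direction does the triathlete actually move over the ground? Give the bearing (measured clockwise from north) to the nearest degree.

169°

Taking east as x and north as y: velocity relative to the water = (0.350, -0.937) m/s; the water relative to ground = (0.000, -0.900) m/s.
Velocity relative to ground = (0.350, -0.937) + (0.000, -0.900) = (0.350, -1.837) m/s.
Bearing = atan2(0.35, -1.84) = 169.20° clockwise from north.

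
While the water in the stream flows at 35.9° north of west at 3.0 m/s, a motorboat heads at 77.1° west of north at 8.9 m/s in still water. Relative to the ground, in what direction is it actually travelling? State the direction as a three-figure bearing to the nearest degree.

289°

Taking east as x and north as y: velocity relative to the water = (-8.675, 1.987) m/s; the water relative to ground = (-2.430, 1.759) m/s.
Velocity relative to ground = (-8.675, 1.987) + (-2.430, 1.759) = (-11.105, 3.746) m/s.
Bearing = atan2(-11.11, 3.75) = 288.64° clockwise from north.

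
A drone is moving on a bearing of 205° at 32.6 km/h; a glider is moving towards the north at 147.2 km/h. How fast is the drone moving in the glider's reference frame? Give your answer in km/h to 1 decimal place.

177.3 km/h

Taking east as x and north as y: drone velocity = (-13.777, -29.546) km/h; glider velocity = (0.000, 147.200) km/h.
Velocity of drone relative to glider = (-13.777, -29.546) − (0.000, 147.200) = (-13.777, -176.746) km/h.
Magnitude = |(-13.777, -176.746)| = 177.282 km/h.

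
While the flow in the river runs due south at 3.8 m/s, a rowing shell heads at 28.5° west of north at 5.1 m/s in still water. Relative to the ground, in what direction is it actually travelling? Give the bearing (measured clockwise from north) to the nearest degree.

286°

Taking east as x and north as y: velocity relative to the water = (-2.434, 4.482) m/s; the water relative to ground = (0.000, -3.800) m/s.
Velocity relative to ground = (-2.434, 4.482) + (0.000, -3.800) = (-2.434, 0.682) m/s.
Bearing = atan2(-2.43, 0.68) = 285.66° clockwise from north.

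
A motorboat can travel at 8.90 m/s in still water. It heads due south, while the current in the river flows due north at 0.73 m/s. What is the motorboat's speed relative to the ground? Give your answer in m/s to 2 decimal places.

Taking east as x and north as y: velocity relative to the water = (0.000, -8.900) m/s; the water relative to ground = (0.000, 0.730) m/s.
Velocity relative to ground = (0.000, -8.900) + (0.000, 0.730) = (0.000, -8.170) m/s.
Speed = |(0.000, -8.170)| = 8.170 m/s.

8.17 m/s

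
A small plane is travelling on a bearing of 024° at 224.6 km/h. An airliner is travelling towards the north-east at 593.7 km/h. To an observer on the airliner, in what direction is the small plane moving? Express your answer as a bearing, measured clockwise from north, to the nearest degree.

237°

Taking east as x and north as y: small plane velocity = (91.353, 205.182) km/h; airliner velocity = (419.809, 419.809) km/h.
Velocity of small plane relative to airliner = (91.353, 205.182) − (419.809, 419.809) = (-328.456, -214.627) km/h.
Bearing = atan2(-328.46, -214.63) = 236.84° clockwise from north.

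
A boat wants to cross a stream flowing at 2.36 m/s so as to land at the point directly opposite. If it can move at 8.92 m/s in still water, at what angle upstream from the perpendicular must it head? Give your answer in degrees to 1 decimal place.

To cancel the current, the upstream component of the boat's velocity must equal the flow: 8.92 sin θ = 2.36.
sin θ = 2.36 / 8.92 = 0.2646.
θ = arcsin(0.2646) = 15.342°.

15.3°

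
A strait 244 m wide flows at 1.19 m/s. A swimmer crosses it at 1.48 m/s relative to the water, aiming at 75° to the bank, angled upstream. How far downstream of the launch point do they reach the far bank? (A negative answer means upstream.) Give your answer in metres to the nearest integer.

Perpendicular speed = 1.430 m/s; crossing time = 244 / 1.430 = 170.681 s.
Net downstream speed = 0.807 m/s.
Drift = 0.807 × 170.681 = 137.730 m (downstream).

138 m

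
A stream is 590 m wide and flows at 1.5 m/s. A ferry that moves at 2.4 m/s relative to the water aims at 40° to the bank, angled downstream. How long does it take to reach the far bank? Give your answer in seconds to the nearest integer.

The component of the ferry's velocity perpendicular to the bank is 2.4 × sin 40° = 1.543 m/s.
Only the cross-stream component determines the crossing time; the current contributes nothing perpendicular to the bank.
Time = 590 / 1.543 = 382.449 s.

382 s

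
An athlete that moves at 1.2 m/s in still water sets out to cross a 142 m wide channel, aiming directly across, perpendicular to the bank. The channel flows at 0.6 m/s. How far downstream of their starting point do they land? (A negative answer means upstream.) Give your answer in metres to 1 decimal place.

71.0 m

Perpendicular speed = 1.200 m/s; crossing time = 142 / 1.200 = 118.333 s.
Net downstream speed = 0.600 m/s.
Drift = 0.600 × 118.333 = 71.000 m (downstream).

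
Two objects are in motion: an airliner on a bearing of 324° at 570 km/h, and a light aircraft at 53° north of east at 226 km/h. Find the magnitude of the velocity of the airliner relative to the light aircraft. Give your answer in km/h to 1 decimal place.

548.3 km/h

Taking east as x and north as y: airliner velocity = (-335.038, 461.140) km/h; light aircraft velocity = (136.010, 180.492) km/h.
Velocity of airliner relative to light aircraft = (-335.038, 461.140) − (136.010, 180.492) = (-471.048, 280.648) km/h.
Magnitude = |(-471.048, 280.648)| = 548.315 km/h.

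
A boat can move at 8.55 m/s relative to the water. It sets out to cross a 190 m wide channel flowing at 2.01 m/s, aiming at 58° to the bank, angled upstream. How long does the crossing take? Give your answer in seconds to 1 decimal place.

26.2 s

The component of the boat's velocity perpendicular to the bank is 8.55 × sin 58° = 7.251 m/s.
The flow acts along the bank and has no component across it.
Time = 190 / 7.251 = 26.204 s.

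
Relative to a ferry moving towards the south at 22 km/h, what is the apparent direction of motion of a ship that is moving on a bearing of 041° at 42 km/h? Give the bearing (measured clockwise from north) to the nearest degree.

Taking east as x and north as y: ship velocity = (27.554, 31.698) km/h; ferry velocity = (0.000, -22.000) km/h.
Velocity of ship relative to ferry = (27.554, 31.698) − (0.000, -22.000) = (27.554, 53.698) km/h.
Bearing = atan2(27.55, 53.70) = 27.16° clockwise from north.

027°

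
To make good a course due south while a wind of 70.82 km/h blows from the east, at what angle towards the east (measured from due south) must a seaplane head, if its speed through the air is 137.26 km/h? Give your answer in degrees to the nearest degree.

31°

The wind pushes perpendicular to the desired track; the heading must have a component into the wind equal to 70.82 km/h: 137.26 sin θ = 70.82.
sin θ = 0.5160, so θ = 31.061°.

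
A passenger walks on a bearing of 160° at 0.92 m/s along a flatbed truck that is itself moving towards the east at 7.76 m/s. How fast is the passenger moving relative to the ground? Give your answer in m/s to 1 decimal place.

8.1 m/s

Taking east as x and north as y: flatbed truck velocity = (7.760, 0.000) m/s; passenger velocity relative to flatbed truck = (0.315, -0.865) m/s.
Velocity relative to ground = (7.760, 0.000) + (0.315, -0.865) = (8.075, -0.865) m/s.
Speed = |(8.075, -0.865)| = 8.121 m/s.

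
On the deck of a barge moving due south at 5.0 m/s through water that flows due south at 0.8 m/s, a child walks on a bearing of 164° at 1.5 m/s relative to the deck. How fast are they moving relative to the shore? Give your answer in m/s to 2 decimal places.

7.25 m/s

In east/north components (m/s): child relative to barge = (0.413, -1.442); barge relative to water = (0.000, -5.000); water relative to ground = (0.000, -0.800).
Sum = (0.413, -7.242) m/s.
Speed = |(0.413, -7.242)| = 7.254 m/s.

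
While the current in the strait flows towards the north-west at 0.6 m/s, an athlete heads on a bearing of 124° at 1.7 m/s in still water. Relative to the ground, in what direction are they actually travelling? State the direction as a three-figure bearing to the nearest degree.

Taking east as x and north as y: velocity relative to the water = (1.409, -0.951) m/s; the water relative to ground = (-0.424, 0.424) m/s.
Velocity relative to ground = (1.409, -0.951) + (-0.424, 0.424) = (0.985, -0.526) m/s.
Bearing = atan2(0.99, -0.53) = 118.12° clockwise from north.

118°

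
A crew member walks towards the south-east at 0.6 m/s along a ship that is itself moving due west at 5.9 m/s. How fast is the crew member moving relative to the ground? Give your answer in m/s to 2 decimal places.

5.49 m/s

Taking east as x and north as y: ship velocity = (-5.900, 0.000) m/s; crew member velocity relative to ship = (0.424, -0.424) m/s.
Velocity relative to ground = (-5.900, 0.000) + (0.424, -0.424) = (-5.476, -0.424) m/s.
Speed = |(-5.476, -0.424)| = 5.492 m/s.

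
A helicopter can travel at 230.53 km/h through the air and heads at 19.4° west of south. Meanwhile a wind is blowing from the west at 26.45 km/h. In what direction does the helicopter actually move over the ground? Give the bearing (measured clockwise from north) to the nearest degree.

Taking east as x and north as y: velocity relative to the air = (-76.573, -217.441) km/h; the air relative to ground = (26.450, 0.000) km/h.
Velocity relative to ground = (-76.573, -217.441) + (26.450, 0.000) = (-50.123, -217.441) km/h.
Bearing = atan2(-50.12, -217.44) = 192.98° clockwise from north.

193°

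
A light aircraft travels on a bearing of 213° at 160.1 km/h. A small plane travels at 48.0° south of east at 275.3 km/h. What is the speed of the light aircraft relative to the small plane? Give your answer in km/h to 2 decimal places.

280.37 km/h

Taking east as x and north as y: light aircraft velocity = (-87.197, -134.271) km/h; small plane velocity = (184.212, -204.588) km/h.
Velocity of light aircraft relative to small plane = (-87.197, -134.271) − (184.212, -204.588) = (-271.408, 70.317) km/h.
Magnitude = |(-271.408, 70.317)| = 280.369 km/h.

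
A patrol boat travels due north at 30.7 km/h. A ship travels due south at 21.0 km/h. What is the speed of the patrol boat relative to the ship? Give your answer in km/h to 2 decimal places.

51.70 km/h

Taking east as x and north as y: patrol boat velocity = (0.000, 30.700) km/h; ship velocity = (0.000, -21.000) km/h.
Velocity of patrol boat relative to ship = (0.000, 30.700) − (0.000, -21.000) = (0.000, 51.700) km/h.
Magnitude = |(0.000, 51.700)| = 51.700 km/h.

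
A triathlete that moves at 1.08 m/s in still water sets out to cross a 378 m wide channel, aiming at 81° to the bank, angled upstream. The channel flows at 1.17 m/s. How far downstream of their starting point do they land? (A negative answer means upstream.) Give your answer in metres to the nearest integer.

Perpendicular speed = 1.067 m/s; crossing time = 378 / 1.067 = 354.363 s.
Net downstream speed = 1.001 m/s.
Drift = 1.001 × 354.363 = 354.735 m (downstream).

355 m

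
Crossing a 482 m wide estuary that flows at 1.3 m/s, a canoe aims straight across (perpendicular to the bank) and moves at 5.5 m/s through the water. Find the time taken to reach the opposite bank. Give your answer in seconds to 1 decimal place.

87.6 s

The component of the canoe's velocity perpendicular to the bank is 5.5 m/s.
Only the cross-stream component determines the crossing time; the current contributes nothing perpendicular to the bank.
Time = 482 / 5.500 = 87.636 s.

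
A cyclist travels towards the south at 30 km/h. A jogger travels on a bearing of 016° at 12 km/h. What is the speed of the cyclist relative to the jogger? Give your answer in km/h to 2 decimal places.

Taking east as x and north as y: cyclist velocity = (0.000, -30.000) km/h; jogger velocity = (3.308, 11.535) km/h.
Velocity of cyclist relative to jogger = (0.000, -30.000) − (3.308, 11.535) = (-3.308, -41.535) km/h.
Magnitude = |(-3.308, -41.535)| = 41.667 km/h.

41.67 km/h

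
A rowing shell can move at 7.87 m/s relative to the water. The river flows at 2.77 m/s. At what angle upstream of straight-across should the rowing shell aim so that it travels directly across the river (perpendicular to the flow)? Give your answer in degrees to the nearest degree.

21°

To cancel the current, the upstream component of the rowing shell's velocity must equal the flow: 7.87 sin θ = 2.77.
sin θ = 2.77 / 7.87 = 0.3520.
θ = arcsin(0.3520) = 20.608°.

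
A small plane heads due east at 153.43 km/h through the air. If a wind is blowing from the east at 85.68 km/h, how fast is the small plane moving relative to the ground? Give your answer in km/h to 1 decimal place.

Taking east as x and north as y: velocity relative to the air = (153.430, 0.000) km/h; the air relative to ground = (-85.680, 0.000) km/h.
Velocity relative to ground = (153.430, 0.000) + (-85.680, 0.000) = (67.750, 0.000) km/h.
Speed = |(67.750, 0.000)| = 67.750 km/h.

67.8 km/h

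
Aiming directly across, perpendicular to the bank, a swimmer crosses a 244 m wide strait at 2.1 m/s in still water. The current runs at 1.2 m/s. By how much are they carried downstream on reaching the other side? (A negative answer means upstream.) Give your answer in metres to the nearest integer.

Perpendicular speed = 2.100 m/s; crossing time = 244 / 2.100 = 116.190 s.
Net downstream speed = 1.200 m/s.
Drift = 1.200 × 116.190 = 139.429 m (downstream).

139 m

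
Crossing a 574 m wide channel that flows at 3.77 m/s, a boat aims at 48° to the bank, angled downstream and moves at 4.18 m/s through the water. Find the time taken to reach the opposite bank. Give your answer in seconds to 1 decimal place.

The component of the boat's velocity perpendicular to the bank is 4.18 × sin 48° = 3.106 m/s.
The current is parallel to the bank, so it does not affect the crossing time.
Time = 574 / 3.106 = 184.783 s.

184.8 s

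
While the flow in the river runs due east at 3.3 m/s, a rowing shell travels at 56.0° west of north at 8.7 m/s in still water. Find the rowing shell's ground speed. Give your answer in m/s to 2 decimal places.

Taking east as x and north as y: velocity relative to the water = (-7.213, 4.865) m/s; the water relative to ground = (3.300, 0.000) m/s.
Velocity relative to ground = (-7.213, 4.865) + (3.300, 0.000) = (-3.913, 4.865) m/s.
Speed = |(-3.913, 4.865)| = 6.243 m/s.

6.24 m/s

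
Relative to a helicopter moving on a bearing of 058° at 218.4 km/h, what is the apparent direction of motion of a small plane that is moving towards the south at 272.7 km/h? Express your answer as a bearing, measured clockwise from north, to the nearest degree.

Taking east as x and north as y: small plane velocity = (0.000, -272.700) km/h; helicopter velocity = (185.214, 115.734) km/h.
Velocity of small plane relative to helicopter = (0.000, -272.700) − (185.214, 115.734) = (-185.214, -388.434) km/h.
Bearing = atan2(-185.21, -388.43) = 205.49° clockwise from north.

205°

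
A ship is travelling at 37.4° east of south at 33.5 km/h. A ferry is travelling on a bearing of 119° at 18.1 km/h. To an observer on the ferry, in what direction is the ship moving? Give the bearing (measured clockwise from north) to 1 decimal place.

165.8°

Taking east as x and north as y: ship velocity = (20.347, -26.613) km/h; ferry velocity = (15.831, -8.775) km/h.
Velocity of ship relative to ferry = (20.347, -26.613) − (15.831, -8.775) = (4.516, -17.838) km/h.
Bearing = atan2(4.52, -17.84) = 165.79° clockwise from north.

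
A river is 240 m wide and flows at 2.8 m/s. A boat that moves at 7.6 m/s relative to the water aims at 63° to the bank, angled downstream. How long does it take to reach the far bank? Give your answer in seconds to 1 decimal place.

The component of the boat's velocity perpendicular to the bank is 7.6 × sin 63° = 6.772 m/s.
The flow acts along the bank and has no component across it.
Time = 240 / 6.772 = 35.442 s.

35.4 s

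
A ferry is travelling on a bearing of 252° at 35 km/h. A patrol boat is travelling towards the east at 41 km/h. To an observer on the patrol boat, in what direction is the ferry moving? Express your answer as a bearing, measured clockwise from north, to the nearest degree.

Taking east as x and north as y: ferry velocity = (-33.287, -10.816) km/h; patrol boat velocity = (41.000, 0.000) km/h.
Velocity of ferry relative to patrol boat = (-33.287, -10.816) − (41.000, 0.000) = (-74.287, -10.816) km/h.
Bearing = atan2(-74.29, -10.82) = 261.72° clockwise from north.

262°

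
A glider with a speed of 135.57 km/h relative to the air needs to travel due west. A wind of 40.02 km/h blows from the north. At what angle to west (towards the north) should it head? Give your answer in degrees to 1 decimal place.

The wind pushes perpendicular to the desired track; the heading must have a component into the wind equal to 40.02 km/h: 135.57 sin θ = 40.02.
sin θ = 0.2952, so θ = 17.169°.

17.2°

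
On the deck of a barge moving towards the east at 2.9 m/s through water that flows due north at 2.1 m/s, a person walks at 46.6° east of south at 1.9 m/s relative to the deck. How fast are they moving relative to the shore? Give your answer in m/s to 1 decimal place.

In east/north components (m/s): person relative to barge = (1.380, -1.305); barge relative to water = (2.900, 0.000); water relative to ground = (0.000, 2.100).
Sum = (4.280, 0.795) m/s.
Speed = |(4.280, 0.795)| = 4.354 m/s.

4.4 m/s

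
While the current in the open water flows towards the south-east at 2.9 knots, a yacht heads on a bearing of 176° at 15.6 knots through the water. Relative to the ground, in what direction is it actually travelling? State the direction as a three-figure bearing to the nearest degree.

170°

Taking east as x and north as y: velocity relative to the water = (1.088, -15.562) knots; the water relative to ground = (2.051, -2.051) knots.
Velocity relative to ground = (1.088, -15.562) + (2.051, -2.051) = (3.139, -17.613) knots.
Bearing = atan2(3.14, -17.61) = 169.90° clockwise from north.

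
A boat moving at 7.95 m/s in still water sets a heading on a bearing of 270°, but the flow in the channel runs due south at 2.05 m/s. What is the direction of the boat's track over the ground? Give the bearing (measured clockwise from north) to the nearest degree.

Taking east as x and north as y: velocity relative to the water = (-7.950, 0.000) m/s; the water relative to ground = (0.000, -2.050) m/s.
Velocity relative to ground = (-7.950, 0.000) + (0.000, -2.050) = (-7.950, -2.050) m/s.
Bearing = atan2(-7.95, -2.05) = 255.54° clockwise from north.

256°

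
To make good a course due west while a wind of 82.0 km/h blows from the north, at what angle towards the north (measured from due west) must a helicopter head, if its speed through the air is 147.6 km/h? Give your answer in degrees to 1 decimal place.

The wind pushes perpendicular to the desired track; the heading must have a component into the wind equal to 82.0 km/h: 147.6 sin θ = 82.0.
sin θ = 0.5556, so θ = 33.749°.

33.7°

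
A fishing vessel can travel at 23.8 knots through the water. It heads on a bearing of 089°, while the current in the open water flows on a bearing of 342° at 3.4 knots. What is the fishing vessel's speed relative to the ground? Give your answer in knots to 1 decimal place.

Taking east as x and north as y: velocity relative to the water = (23.796, 0.415) knots; the water relative to ground = (-1.051, 3.234) knots.
Velocity relative to ground = (23.796, 0.415) + (-1.051, 3.234) = (22.746, 3.649) knots.
Speed = |(22.746, 3.649)| = 23.037 knots.

23.0 knots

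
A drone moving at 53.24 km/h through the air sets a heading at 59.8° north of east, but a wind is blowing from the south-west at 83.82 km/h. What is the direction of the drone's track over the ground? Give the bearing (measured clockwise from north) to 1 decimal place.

039.3°

Taking east as x and north as y: velocity relative to the air = (26.781, 46.014) km/h; the air relative to ground = (59.270, 59.270) km/h.
Velocity relative to ground = (26.781, 46.014) + (59.270, 59.270) = (86.050, 105.284) km/h.
Bearing = atan2(86.05, 105.28) = 39.26° clockwise from north.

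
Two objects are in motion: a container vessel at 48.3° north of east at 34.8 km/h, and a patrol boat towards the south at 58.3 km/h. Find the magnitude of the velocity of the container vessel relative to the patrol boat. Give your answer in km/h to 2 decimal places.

87.40 km/h

Taking east as x and north as y: container vessel velocity = (23.150, 25.983) km/h; patrol boat velocity = (0.000, -58.300) km/h.
Velocity of container vessel relative to patrol boat = (23.150, 25.983) − (0.000, -58.300) = (23.150, 84.283) km/h.
Magnitude = |(23.150, 84.283)| = 87.405 km/h.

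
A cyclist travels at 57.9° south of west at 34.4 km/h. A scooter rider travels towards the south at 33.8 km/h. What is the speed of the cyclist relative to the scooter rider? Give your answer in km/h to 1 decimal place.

18.9 km/h

Taking east as x and north as y: cyclist velocity = (-18.280, -29.141) km/h; scooter rider velocity = (0.000, -33.800) km/h.
Velocity of cyclist relative to scooter rider = (-18.280, -29.141) − (0.000, -33.800) = (-18.280, 4.659) km/h.
Magnitude = |(-18.280, 4.659)| = 18.864 km/h.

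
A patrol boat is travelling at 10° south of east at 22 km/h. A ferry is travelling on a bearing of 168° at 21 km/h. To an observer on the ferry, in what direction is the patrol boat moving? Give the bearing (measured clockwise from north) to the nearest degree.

Taking east as x and north as y: patrol boat velocity = (21.666, -3.820) km/h; ferry velocity = (4.366, -20.541) km/h.
Velocity of patrol boat relative to ferry = (21.666, -3.820) − (4.366, -20.541) = (17.300, 16.721) km/h.
Bearing = atan2(17.30, 16.72) = 45.97° clockwise from north.

046°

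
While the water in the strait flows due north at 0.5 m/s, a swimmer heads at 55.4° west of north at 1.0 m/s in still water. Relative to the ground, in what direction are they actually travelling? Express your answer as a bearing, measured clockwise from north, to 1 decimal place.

Taking east as x and north as y: velocity relative to the water = (-0.823, 0.568) m/s; the water relative to ground = (0.000, 0.500) m/s.
Velocity relative to ground = (-0.823, 0.568) + (0.000, 0.500) = (-0.823, 1.068) m/s.
Bearing = atan2(-0.82, 1.07) = 322.37° clockwise from north.

322.4°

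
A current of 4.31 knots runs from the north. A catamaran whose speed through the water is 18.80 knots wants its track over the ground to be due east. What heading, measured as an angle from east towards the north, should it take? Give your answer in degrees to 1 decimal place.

The current pushes perpendicular to the desired track; the heading must have a component into the current equal to 4.31 knots: 18.80 sin θ = 4.31.
sin θ = 0.2293, so θ = 13.253°.

13.3°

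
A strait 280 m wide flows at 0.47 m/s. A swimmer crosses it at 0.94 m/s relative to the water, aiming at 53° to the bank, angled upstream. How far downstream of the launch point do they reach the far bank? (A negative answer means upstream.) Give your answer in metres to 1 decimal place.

Perpendicular speed = 0.751 m/s; crossing time = 280 / 0.751 = 372.977 s.
Net downstream speed = -0.096 m/s.
Drift = -0.096 × 372.977 = -35.696 m (upstream).

-35.7 m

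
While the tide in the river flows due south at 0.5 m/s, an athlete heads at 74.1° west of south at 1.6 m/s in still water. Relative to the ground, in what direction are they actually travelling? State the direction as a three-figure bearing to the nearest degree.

239°

Taking east as x and north as y: velocity relative to the water = (-1.539, -0.438) m/s; the water relative to ground = (0.000, -0.500) m/s.
Velocity relative to ground = (-1.539, -0.438) + (0.000, -0.500) = (-1.539, -0.938) m/s.
Bearing = atan2(-1.54, -0.94) = 238.63° clockwise from north.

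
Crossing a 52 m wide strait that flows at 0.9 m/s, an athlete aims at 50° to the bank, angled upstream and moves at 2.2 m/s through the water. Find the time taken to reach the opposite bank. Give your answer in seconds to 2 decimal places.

The component of the athlete's velocity perpendicular to the bank is 2.2 × sin 50° = 1.685 m/s.
The current is parallel to the bank, so it does not affect the crossing time.
Time = 52 / 1.685 = 30.855 s.

30.86 s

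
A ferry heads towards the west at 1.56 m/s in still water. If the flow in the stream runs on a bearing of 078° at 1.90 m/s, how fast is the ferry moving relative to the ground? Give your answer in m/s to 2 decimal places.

Taking east as x and north as y: velocity relative to the water = (-1.560, 0.000) m/s; the water relative to ground = (1.858, 0.395) m/s.
Velocity relative to ground = (-1.560, 0.000) + (1.858, 0.395) = (0.298, 0.395) m/s.
Speed = |(0.298, 0.395)| = 0.495 m/s.

0.50 m/s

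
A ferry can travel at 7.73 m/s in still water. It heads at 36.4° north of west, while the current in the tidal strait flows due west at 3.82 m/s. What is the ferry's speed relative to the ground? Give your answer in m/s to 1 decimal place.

Taking east as x and north as y: velocity relative to the water = (-6.222, 4.587) m/s; the water relative to ground = (-3.820, 0.000) m/s.
Velocity relative to ground = (-6.222, 4.587) + (-3.820, 0.000) = (-10.042, 4.587) m/s.
Speed = |(-10.042, 4.587)| = 11.040 m/s.

11.0 m/s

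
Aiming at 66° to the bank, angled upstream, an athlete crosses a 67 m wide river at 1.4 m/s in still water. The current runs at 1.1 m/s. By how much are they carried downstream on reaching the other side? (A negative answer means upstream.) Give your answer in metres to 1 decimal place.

Perpendicular speed = 1.279 m/s; crossing time = 67 / 1.279 = 52.386 s.
Net downstream speed = 0.531 m/s.
Drift = 0.531 × 52.386 = 27.794 m (downstream).

27.8 m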